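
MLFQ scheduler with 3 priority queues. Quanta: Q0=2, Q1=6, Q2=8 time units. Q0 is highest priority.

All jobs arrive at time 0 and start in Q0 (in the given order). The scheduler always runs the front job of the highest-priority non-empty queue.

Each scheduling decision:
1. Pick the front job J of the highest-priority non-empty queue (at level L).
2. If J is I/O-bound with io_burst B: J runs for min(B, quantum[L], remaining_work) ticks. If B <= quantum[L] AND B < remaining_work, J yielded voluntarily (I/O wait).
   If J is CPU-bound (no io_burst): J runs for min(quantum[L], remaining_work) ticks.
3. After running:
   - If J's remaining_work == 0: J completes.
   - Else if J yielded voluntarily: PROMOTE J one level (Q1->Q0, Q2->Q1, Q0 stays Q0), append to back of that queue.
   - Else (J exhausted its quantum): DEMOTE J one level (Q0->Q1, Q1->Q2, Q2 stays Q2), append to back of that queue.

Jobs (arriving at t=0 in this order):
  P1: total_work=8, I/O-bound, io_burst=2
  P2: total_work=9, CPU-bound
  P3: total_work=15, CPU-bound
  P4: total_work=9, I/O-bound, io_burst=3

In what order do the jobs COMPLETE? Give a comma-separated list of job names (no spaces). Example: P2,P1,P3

Answer: P1,P4,P2,P3

Derivation:
t=0-2: P1@Q0 runs 2, rem=6, I/O yield, promote→Q0. Q0=[P2,P3,P4,P1] Q1=[] Q2=[]
t=2-4: P2@Q0 runs 2, rem=7, quantum used, demote→Q1. Q0=[P3,P4,P1] Q1=[P2] Q2=[]
t=4-6: P3@Q0 runs 2, rem=13, quantum used, demote→Q1. Q0=[P4,P1] Q1=[P2,P3] Q2=[]
t=6-8: P4@Q0 runs 2, rem=7, quantum used, demote→Q1. Q0=[P1] Q1=[P2,P3,P4] Q2=[]
t=8-10: P1@Q0 runs 2, rem=4, I/O yield, promote→Q0. Q0=[P1] Q1=[P2,P3,P4] Q2=[]
t=10-12: P1@Q0 runs 2, rem=2, I/O yield, promote→Q0. Q0=[P1] Q1=[P2,P3,P4] Q2=[]
t=12-14: P1@Q0 runs 2, rem=0, completes. Q0=[] Q1=[P2,P3,P4] Q2=[]
t=14-20: P2@Q1 runs 6, rem=1, quantum used, demote→Q2. Q0=[] Q1=[P3,P4] Q2=[P2]
t=20-26: P3@Q1 runs 6, rem=7, quantum used, demote→Q2. Q0=[] Q1=[P4] Q2=[P2,P3]
t=26-29: P4@Q1 runs 3, rem=4, I/O yield, promote→Q0. Q0=[P4] Q1=[] Q2=[P2,P3]
t=29-31: P4@Q0 runs 2, rem=2, quantum used, demote→Q1. Q0=[] Q1=[P4] Q2=[P2,P3]
t=31-33: P4@Q1 runs 2, rem=0, completes. Q0=[] Q1=[] Q2=[P2,P3]
t=33-34: P2@Q2 runs 1, rem=0, completes. Q0=[] Q1=[] Q2=[P3]
t=34-41: P3@Q2 runs 7, rem=0, completes. Q0=[] Q1=[] Q2=[]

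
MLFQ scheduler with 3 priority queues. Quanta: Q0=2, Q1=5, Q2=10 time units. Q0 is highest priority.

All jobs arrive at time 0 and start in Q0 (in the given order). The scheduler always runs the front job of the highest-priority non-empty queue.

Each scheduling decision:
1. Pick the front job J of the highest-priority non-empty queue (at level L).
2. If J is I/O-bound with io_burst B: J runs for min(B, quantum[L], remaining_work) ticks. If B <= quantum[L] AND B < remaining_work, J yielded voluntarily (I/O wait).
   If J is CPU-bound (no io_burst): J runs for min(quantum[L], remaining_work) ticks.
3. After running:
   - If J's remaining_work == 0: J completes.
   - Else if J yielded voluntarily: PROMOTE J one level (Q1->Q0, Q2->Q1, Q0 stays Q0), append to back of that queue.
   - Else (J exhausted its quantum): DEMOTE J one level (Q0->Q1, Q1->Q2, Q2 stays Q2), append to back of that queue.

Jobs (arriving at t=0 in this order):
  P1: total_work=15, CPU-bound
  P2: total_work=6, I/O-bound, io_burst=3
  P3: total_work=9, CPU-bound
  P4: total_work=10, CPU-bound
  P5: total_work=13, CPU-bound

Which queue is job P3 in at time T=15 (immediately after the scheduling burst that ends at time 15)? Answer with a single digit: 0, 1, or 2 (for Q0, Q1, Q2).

Answer: 1

Derivation:
t=0-2: P1@Q0 runs 2, rem=13, quantum used, demote→Q1. Q0=[P2,P3,P4,P5] Q1=[P1] Q2=[]
t=2-4: P2@Q0 runs 2, rem=4, quantum used, demote→Q1. Q0=[P3,P4,P5] Q1=[P1,P2] Q2=[]
t=4-6: P3@Q0 runs 2, rem=7, quantum used, demote→Q1. Q0=[P4,P5] Q1=[P1,P2,P3] Q2=[]
t=6-8: P4@Q0 runs 2, rem=8, quantum used, demote→Q1. Q0=[P5] Q1=[P1,P2,P3,P4] Q2=[]
t=8-10: P5@Q0 runs 2, rem=11, quantum used, demote→Q1. Q0=[] Q1=[P1,P2,P3,P4,P5] Q2=[]
t=10-15: P1@Q1 runs 5, rem=8, quantum used, demote→Q2. Q0=[] Q1=[P2,P3,P4,P5] Q2=[P1]
t=15-18: P2@Q1 runs 3, rem=1, I/O yield, promote→Q0. Q0=[P2] Q1=[P3,P4,P5] Q2=[P1]
t=18-19: P2@Q0 runs 1, rem=0, completes. Q0=[] Q1=[P3,P4,P5] Q2=[P1]
t=19-24: P3@Q1 runs 5, rem=2, quantum used, demote→Q2. Q0=[] Q1=[P4,P5] Q2=[P1,P3]
t=24-29: P4@Q1 runs 5, rem=3, quantum used, demote→Q2. Q0=[] Q1=[P5] Q2=[P1,P3,P4]
t=29-34: P5@Q1 runs 5, rem=6, quantum used, demote→Q2. Q0=[] Q1=[] Q2=[P1,P3,P4,P5]
t=34-42: P1@Q2 runs 8, rem=0, completes. Q0=[] Q1=[] Q2=[P3,P4,P5]
t=42-44: P3@Q2 runs 2, rem=0, completes. Q0=[] Q1=[] Q2=[P4,P5]
t=44-47: P4@Q2 runs 3, rem=0, completes. Q0=[] Q1=[] Q2=[P5]
t=47-53: P5@Q2 runs 6, rem=0, completes. Q0=[] Q1=[] Q2=[]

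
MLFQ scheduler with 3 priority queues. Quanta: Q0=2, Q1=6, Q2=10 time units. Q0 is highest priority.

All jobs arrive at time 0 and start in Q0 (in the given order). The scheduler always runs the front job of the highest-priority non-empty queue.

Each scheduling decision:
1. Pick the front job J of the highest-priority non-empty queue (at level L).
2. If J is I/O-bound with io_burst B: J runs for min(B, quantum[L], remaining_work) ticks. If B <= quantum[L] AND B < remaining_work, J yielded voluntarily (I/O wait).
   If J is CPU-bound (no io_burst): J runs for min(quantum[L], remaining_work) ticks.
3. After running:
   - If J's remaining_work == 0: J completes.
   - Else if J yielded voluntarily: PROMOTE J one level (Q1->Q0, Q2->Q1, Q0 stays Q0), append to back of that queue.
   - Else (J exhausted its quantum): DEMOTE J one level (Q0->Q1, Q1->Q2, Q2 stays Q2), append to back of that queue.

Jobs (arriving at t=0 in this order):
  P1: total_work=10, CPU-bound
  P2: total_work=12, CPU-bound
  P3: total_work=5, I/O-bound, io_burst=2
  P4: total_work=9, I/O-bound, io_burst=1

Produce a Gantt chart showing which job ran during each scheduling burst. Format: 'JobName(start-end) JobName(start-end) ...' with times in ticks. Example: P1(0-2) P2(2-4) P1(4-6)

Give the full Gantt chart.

t=0-2: P1@Q0 runs 2, rem=8, quantum used, demote→Q1. Q0=[P2,P3,P4] Q1=[P1] Q2=[]
t=2-4: P2@Q0 runs 2, rem=10, quantum used, demote→Q1. Q0=[P3,P4] Q1=[P1,P2] Q2=[]
t=4-6: P3@Q0 runs 2, rem=3, I/O yield, promote→Q0. Q0=[P4,P3] Q1=[P1,P2] Q2=[]
t=6-7: P4@Q0 runs 1, rem=8, I/O yield, promote→Q0. Q0=[P3,P4] Q1=[P1,P2] Q2=[]
t=7-9: P3@Q0 runs 2, rem=1, I/O yield, promote→Q0. Q0=[P4,P3] Q1=[P1,P2] Q2=[]
t=9-10: P4@Q0 runs 1, rem=7, I/O yield, promote→Q0. Q0=[P3,P4] Q1=[P1,P2] Q2=[]
t=10-11: P3@Q0 runs 1, rem=0, completes. Q0=[P4] Q1=[P1,P2] Q2=[]
t=11-12: P4@Q0 runs 1, rem=6, I/O yield, promote→Q0. Q0=[P4] Q1=[P1,P2] Q2=[]
t=12-13: P4@Q0 runs 1, rem=5, I/O yield, promote→Q0. Q0=[P4] Q1=[P1,P2] Q2=[]
t=13-14: P4@Q0 runs 1, rem=4, I/O yield, promote→Q0. Q0=[P4] Q1=[P1,P2] Q2=[]
t=14-15: P4@Q0 runs 1, rem=3, I/O yield, promote→Q0. Q0=[P4] Q1=[P1,P2] Q2=[]
t=15-16: P4@Q0 runs 1, rem=2, I/O yield, promote→Q0. Q0=[P4] Q1=[P1,P2] Q2=[]
t=16-17: P4@Q0 runs 1, rem=1, I/O yield, promote→Q0. Q0=[P4] Q1=[P1,P2] Q2=[]
t=17-18: P4@Q0 runs 1, rem=0, completes. Q0=[] Q1=[P1,P2] Q2=[]
t=18-24: P1@Q1 runs 6, rem=2, quantum used, demote→Q2. Q0=[] Q1=[P2] Q2=[P1]
t=24-30: P2@Q1 runs 6, rem=4, quantum used, demote→Q2. Q0=[] Q1=[] Q2=[P1,P2]
t=30-32: P1@Q2 runs 2, rem=0, completes. Q0=[] Q1=[] Q2=[P2]
t=32-36: P2@Q2 runs 4, rem=0, completes. Q0=[] Q1=[] Q2=[]

Answer: P1(0-2) P2(2-4) P3(4-6) P4(6-7) P3(7-9) P4(9-10) P3(10-11) P4(11-12) P4(12-13) P4(13-14) P4(14-15) P4(15-16) P4(16-17) P4(17-18) P1(18-24) P2(24-30) P1(30-32) P2(32-36)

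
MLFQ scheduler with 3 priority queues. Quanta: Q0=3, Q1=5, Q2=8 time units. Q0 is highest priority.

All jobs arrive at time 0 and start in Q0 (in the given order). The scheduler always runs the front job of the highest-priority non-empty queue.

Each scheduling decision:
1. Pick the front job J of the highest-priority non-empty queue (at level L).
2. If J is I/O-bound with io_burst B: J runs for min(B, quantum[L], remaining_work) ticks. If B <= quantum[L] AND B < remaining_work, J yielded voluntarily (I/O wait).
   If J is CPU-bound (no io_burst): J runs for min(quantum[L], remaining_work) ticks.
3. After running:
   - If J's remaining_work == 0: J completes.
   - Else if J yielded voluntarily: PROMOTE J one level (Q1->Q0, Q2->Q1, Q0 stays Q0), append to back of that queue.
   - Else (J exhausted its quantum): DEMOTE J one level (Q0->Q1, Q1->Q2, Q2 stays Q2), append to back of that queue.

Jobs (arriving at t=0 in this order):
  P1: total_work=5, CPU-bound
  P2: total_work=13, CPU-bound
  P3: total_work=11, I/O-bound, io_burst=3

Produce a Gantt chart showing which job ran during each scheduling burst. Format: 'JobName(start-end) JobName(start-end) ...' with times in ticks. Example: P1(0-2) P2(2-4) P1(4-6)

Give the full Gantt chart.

t=0-3: P1@Q0 runs 3, rem=2, quantum used, demote→Q1. Q0=[P2,P3] Q1=[P1] Q2=[]
t=3-6: P2@Q0 runs 3, rem=10, quantum used, demote→Q1. Q0=[P3] Q1=[P1,P2] Q2=[]
t=6-9: P3@Q0 runs 3, rem=8, I/O yield, promote→Q0. Q0=[P3] Q1=[P1,P2] Q2=[]
t=9-12: P3@Q0 runs 3, rem=5, I/O yield, promote→Q0. Q0=[P3] Q1=[P1,P2] Q2=[]
t=12-15: P3@Q0 runs 3, rem=2, I/O yield, promote→Q0. Q0=[P3] Q1=[P1,P2] Q2=[]
t=15-17: P3@Q0 runs 2, rem=0, completes. Q0=[] Q1=[P1,P2] Q2=[]
t=17-19: P1@Q1 runs 2, rem=0, completes. Q0=[] Q1=[P2] Q2=[]
t=19-24: P2@Q1 runs 5, rem=5, quantum used, demote→Q2. Q0=[] Q1=[] Q2=[P2]
t=24-29: P2@Q2 runs 5, rem=0, completes. Q0=[] Q1=[] Q2=[]

Answer: P1(0-3) P2(3-6) P3(6-9) P3(9-12) P3(12-15) P3(15-17) P1(17-19) P2(19-24) P2(24-29)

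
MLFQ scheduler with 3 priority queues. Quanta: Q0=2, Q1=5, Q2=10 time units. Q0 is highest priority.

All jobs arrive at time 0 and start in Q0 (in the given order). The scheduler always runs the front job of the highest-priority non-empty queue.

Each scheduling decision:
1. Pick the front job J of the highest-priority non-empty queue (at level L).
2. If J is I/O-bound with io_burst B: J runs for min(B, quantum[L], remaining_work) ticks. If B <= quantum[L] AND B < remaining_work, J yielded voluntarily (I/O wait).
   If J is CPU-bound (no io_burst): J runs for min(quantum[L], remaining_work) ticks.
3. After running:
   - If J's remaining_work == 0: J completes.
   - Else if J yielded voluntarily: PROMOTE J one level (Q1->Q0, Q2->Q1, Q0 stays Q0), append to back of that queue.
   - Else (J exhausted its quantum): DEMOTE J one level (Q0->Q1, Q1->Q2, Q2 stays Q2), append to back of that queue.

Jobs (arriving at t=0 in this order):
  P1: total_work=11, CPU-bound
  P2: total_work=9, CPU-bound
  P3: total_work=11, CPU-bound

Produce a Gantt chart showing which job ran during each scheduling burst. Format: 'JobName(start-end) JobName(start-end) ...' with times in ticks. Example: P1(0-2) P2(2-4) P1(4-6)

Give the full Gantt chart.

Answer: P1(0-2) P2(2-4) P3(4-6) P1(6-11) P2(11-16) P3(16-21) P1(21-25) P2(25-27) P3(27-31)

Derivation:
t=0-2: P1@Q0 runs 2, rem=9, quantum used, demote→Q1. Q0=[P2,P3] Q1=[P1] Q2=[]
t=2-4: P2@Q0 runs 2, rem=7, quantum used, demote→Q1. Q0=[P3] Q1=[P1,P2] Q2=[]
t=4-6: P3@Q0 runs 2, rem=9, quantum used, demote→Q1. Q0=[] Q1=[P1,P2,P3] Q2=[]
t=6-11: P1@Q1 runs 5, rem=4, quantum used, demote→Q2. Q0=[] Q1=[P2,P3] Q2=[P1]
t=11-16: P2@Q1 runs 5, rem=2, quantum used, demote→Q2. Q0=[] Q1=[P3] Q2=[P1,P2]
t=16-21: P3@Q1 runs 5, rem=4, quantum used, demote→Q2. Q0=[] Q1=[] Q2=[P1,P2,P3]
t=21-25: P1@Q2 runs 4, rem=0, completes. Q0=[] Q1=[] Q2=[P2,P3]
t=25-27: P2@Q2 runs 2, rem=0, completes. Q0=[] Q1=[] Q2=[P3]
t=27-31: P3@Q2 runs 4, rem=0, completes. Q0=[] Q1=[] Q2=[]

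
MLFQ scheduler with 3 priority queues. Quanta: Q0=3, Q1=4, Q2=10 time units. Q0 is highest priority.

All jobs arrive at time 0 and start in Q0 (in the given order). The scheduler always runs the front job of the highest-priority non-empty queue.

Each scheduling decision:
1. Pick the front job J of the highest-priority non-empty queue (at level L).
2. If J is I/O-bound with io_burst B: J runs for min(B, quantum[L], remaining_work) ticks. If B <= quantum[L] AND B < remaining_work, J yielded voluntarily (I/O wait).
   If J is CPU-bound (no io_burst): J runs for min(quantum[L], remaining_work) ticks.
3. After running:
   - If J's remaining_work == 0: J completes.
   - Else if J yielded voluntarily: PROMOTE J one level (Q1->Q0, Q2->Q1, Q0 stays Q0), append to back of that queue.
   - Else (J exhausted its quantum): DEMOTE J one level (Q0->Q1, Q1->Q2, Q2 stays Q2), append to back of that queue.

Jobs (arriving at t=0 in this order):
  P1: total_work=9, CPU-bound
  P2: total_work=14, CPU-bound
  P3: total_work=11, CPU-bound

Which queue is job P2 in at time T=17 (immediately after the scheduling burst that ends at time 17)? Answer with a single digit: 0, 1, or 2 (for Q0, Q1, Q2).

t=0-3: P1@Q0 runs 3, rem=6, quantum used, demote→Q1. Q0=[P2,P3] Q1=[P1] Q2=[]
t=3-6: P2@Q0 runs 3, rem=11, quantum used, demote→Q1. Q0=[P3] Q1=[P1,P2] Q2=[]
t=6-9: P3@Q0 runs 3, rem=8, quantum used, demote→Q1. Q0=[] Q1=[P1,P2,P3] Q2=[]
t=9-13: P1@Q1 runs 4, rem=2, quantum used, demote→Q2. Q0=[] Q1=[P2,P3] Q2=[P1]
t=13-17: P2@Q1 runs 4, rem=7, quantum used, demote→Q2. Q0=[] Q1=[P3] Q2=[P1,P2]
t=17-21: P3@Q1 runs 4, rem=4, quantum used, demote→Q2. Q0=[] Q1=[] Q2=[P1,P2,P3]
t=21-23: P1@Q2 runs 2, rem=0, completes. Q0=[] Q1=[] Q2=[P2,P3]
t=23-30: P2@Q2 runs 7, rem=0, completes. Q0=[] Q1=[] Q2=[P3]
t=30-34: P3@Q2 runs 4, rem=0, completes. Q0=[] Q1=[] Q2=[]

Answer: 2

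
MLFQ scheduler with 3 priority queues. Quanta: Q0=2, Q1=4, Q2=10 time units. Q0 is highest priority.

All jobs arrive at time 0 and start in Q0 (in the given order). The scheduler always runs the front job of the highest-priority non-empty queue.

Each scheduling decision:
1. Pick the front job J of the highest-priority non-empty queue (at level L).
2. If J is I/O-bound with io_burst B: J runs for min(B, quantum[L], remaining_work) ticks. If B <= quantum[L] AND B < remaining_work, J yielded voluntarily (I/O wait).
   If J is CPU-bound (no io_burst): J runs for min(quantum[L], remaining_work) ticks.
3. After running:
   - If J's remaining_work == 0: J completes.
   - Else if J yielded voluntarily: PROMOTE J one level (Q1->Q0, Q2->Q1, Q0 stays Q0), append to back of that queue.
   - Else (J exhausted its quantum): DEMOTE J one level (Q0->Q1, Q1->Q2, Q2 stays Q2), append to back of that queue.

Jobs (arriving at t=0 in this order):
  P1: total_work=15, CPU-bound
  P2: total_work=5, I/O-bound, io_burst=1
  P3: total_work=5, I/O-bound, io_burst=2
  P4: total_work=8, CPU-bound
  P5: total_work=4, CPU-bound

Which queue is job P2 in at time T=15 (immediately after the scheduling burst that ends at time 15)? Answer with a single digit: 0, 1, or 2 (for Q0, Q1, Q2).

Answer: 0

Derivation:
t=0-2: P1@Q0 runs 2, rem=13, quantum used, demote→Q1. Q0=[P2,P3,P4,P5] Q1=[P1] Q2=[]
t=2-3: P2@Q0 runs 1, rem=4, I/O yield, promote→Q0. Q0=[P3,P4,P5,P2] Q1=[P1] Q2=[]
t=3-5: P3@Q0 runs 2, rem=3, I/O yield, promote→Q0. Q0=[P4,P5,P2,P3] Q1=[P1] Q2=[]
t=5-7: P4@Q0 runs 2, rem=6, quantum used, demote→Q1. Q0=[P5,P2,P3] Q1=[P1,P4] Q2=[]
t=7-9: P5@Q0 runs 2, rem=2, quantum used, demote→Q1. Q0=[P2,P3] Q1=[P1,P4,P5] Q2=[]
t=9-10: P2@Q0 runs 1, rem=3, I/O yield, promote→Q0. Q0=[P3,P2] Q1=[P1,P4,P5] Q2=[]
t=10-12: P3@Q0 runs 2, rem=1, I/O yield, promote→Q0. Q0=[P2,P3] Q1=[P1,P4,P5] Q2=[]
t=12-13: P2@Q0 runs 1, rem=2, I/O yield, promote→Q0. Q0=[P3,P2] Q1=[P1,P4,P5] Q2=[]
t=13-14: P3@Q0 runs 1, rem=0, completes. Q0=[P2] Q1=[P1,P4,P5] Q2=[]
t=14-15: P2@Q0 runs 1, rem=1, I/O yield, promote→Q0. Q0=[P2] Q1=[P1,P4,P5] Q2=[]
t=15-16: P2@Q0 runs 1, rem=0, completes. Q0=[] Q1=[P1,P4,P5] Q2=[]
t=16-20: P1@Q1 runs 4, rem=9, quantum used, demote→Q2. Q0=[] Q1=[P4,P5] Q2=[P1]
t=20-24: P4@Q1 runs 4, rem=2, quantum used, demote→Q2. Q0=[] Q1=[P5] Q2=[P1,P4]
t=24-26: P5@Q1 runs 2, rem=0, completes. Q0=[] Q1=[] Q2=[P1,P4]
t=26-35: P1@Q2 runs 9, rem=0, completes. Q0=[] Q1=[] Q2=[P4]
t=35-37: P4@Q2 runs 2, rem=0, completes. Q0=[] Q1=[] Q2=[]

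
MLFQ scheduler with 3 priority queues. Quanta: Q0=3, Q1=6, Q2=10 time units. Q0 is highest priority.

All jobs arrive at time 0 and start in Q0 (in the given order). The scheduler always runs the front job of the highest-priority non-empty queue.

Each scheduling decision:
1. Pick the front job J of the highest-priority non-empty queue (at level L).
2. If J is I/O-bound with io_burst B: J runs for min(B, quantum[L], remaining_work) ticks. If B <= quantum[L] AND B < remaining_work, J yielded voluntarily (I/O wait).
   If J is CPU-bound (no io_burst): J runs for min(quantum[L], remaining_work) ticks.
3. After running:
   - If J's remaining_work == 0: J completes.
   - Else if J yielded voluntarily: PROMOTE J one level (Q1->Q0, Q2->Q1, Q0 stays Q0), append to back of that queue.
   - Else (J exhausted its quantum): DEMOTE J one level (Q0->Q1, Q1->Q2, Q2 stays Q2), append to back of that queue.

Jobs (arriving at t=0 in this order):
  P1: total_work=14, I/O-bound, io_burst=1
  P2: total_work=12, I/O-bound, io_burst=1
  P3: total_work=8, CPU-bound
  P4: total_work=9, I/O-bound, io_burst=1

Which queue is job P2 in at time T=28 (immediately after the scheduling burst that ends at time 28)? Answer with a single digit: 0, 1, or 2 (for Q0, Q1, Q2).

Answer: 0

Derivation:
t=0-1: P1@Q0 runs 1, rem=13, I/O yield, promote→Q0. Q0=[P2,P3,P4,P1] Q1=[] Q2=[]
t=1-2: P2@Q0 runs 1, rem=11, I/O yield, promote→Q0. Q0=[P3,P4,P1,P2] Q1=[] Q2=[]
t=2-5: P3@Q0 runs 3, rem=5, quantum used, demote→Q1. Q0=[P4,P1,P2] Q1=[P3] Q2=[]
t=5-6: P4@Q0 runs 1, rem=8, I/O yield, promote→Q0. Q0=[P1,P2,P4] Q1=[P3] Q2=[]
t=6-7: P1@Q0 runs 1, rem=12, I/O yield, promote→Q0. Q0=[P2,P4,P1] Q1=[P3] Q2=[]
t=7-8: P2@Q0 runs 1, rem=10, I/O yield, promote→Q0. Q0=[P4,P1,P2] Q1=[P3] Q2=[]
t=8-9: P4@Q0 runs 1, rem=7, I/O yield, promote→Q0. Q0=[P1,P2,P4] Q1=[P3] Q2=[]
t=9-10: P1@Q0 runs 1, rem=11, I/O yield, promote→Q0. Q0=[P2,P4,P1] Q1=[P3] Q2=[]
t=10-11: P2@Q0 runs 1, rem=9, I/O yield, promote→Q0. Q0=[P4,P1,P2] Q1=[P3] Q2=[]
t=11-12: P4@Q0 runs 1, rem=6, I/O yield, promote→Q0. Q0=[P1,P2,P4] Q1=[P3] Q2=[]
t=12-13: P1@Q0 runs 1, rem=10, I/O yield, promote→Q0. Q0=[P2,P4,P1] Q1=[P3] Q2=[]
t=13-14: P2@Q0 runs 1, rem=8, I/O yield, promote→Q0. Q0=[P4,P1,P2] Q1=[P3] Q2=[]
t=14-15: P4@Q0 runs 1, rem=5, I/O yield, promote→Q0. Q0=[P1,P2,P4] Q1=[P3] Q2=[]
t=15-16: P1@Q0 runs 1, rem=9, I/O yield, promote→Q0. Q0=[P2,P4,P1] Q1=[P3] Q2=[]
t=16-17: P2@Q0 runs 1, rem=7, I/O yield, promote→Q0. Q0=[P4,P1,P2] Q1=[P3] Q2=[]
t=17-18: P4@Q0 runs 1, rem=4, I/O yield, promote→Q0. Q0=[P1,P2,P4] Q1=[P3] Q2=[]
t=18-19: P1@Q0 runs 1, rem=8, I/O yield, promote→Q0. Q0=[P2,P4,P1] Q1=[P3] Q2=[]
t=19-20: P2@Q0 runs 1, rem=6, I/O yield, promote→Q0. Q0=[P4,P1,P2] Q1=[P3] Q2=[]
t=20-21: P4@Q0 runs 1, rem=3, I/O yield, promote→Q0. Q0=[P1,P2,P4] Q1=[P3] Q2=[]
t=21-22: P1@Q0 runs 1, rem=7, I/O yield, promote→Q0. Q0=[P2,P4,P1] Q1=[P3] Q2=[]
t=22-23: P2@Q0 runs 1, rem=5, I/O yield, promote→Q0. Q0=[P4,P1,P2] Q1=[P3] Q2=[]
t=23-24: P4@Q0 runs 1, rem=2, I/O yield, promote→Q0. Q0=[P1,P2,P4] Q1=[P3] Q2=[]
t=24-25: P1@Q0 runs 1, rem=6, I/O yield, promote→Q0. Q0=[P2,P4,P1] Q1=[P3] Q2=[]
t=25-26: P2@Q0 runs 1, rem=4, I/O yield, promote→Q0. Q0=[P4,P1,P2] Q1=[P3] Q2=[]
t=26-27: P4@Q0 runs 1, rem=1, I/O yield, promote→Q0. Q0=[P1,P2,P4] Q1=[P3] Q2=[]
t=27-28: P1@Q0 runs 1, rem=5, I/O yield, promote→Q0. Q0=[P2,P4,P1] Q1=[P3] Q2=[]
t=28-29: P2@Q0 runs 1, rem=3, I/O yield, promote→Q0. Q0=[P4,P1,P2] Q1=[P3] Q2=[]
t=29-30: P4@Q0 runs 1, rem=0, completes. Q0=[P1,P2] Q1=[P3] Q2=[]
t=30-31: P1@Q0 runs 1, rem=4, I/O yield, promote→Q0. Q0=[P2,P1] Q1=[P3] Q2=[]
t=31-32: P2@Q0 runs 1, rem=2, I/O yield, promote→Q0. Q0=[P1,P2] Q1=[P3] Q2=[]
t=32-33: P1@Q0 runs 1, rem=3, I/O yield, promote→Q0. Q0=[P2,P1] Q1=[P3] Q2=[]
t=33-34: P2@Q0 runs 1, rem=1, I/O yield, promote→Q0. Q0=[P1,P2] Q1=[P3] Q2=[]
t=34-35: P1@Q0 runs 1, rem=2, I/O yield, promote→Q0. Q0=[P2,P1] Q1=[P3] Q2=[]
t=35-36: P2@Q0 runs 1, rem=0, completes. Q0=[P1] Q1=[P3] Q2=[]
t=36-37: P1@Q0 runs 1, rem=1, I/O yield, promote→Q0. Q0=[P1] Q1=[P3] Q2=[]
t=37-38: P1@Q0 runs 1, rem=0, completes. Q0=[] Q1=[P3] Q2=[]
t=38-43: P3@Q1 runs 5, rem=0, completes. Q0=[] Q1=[] Q2=[]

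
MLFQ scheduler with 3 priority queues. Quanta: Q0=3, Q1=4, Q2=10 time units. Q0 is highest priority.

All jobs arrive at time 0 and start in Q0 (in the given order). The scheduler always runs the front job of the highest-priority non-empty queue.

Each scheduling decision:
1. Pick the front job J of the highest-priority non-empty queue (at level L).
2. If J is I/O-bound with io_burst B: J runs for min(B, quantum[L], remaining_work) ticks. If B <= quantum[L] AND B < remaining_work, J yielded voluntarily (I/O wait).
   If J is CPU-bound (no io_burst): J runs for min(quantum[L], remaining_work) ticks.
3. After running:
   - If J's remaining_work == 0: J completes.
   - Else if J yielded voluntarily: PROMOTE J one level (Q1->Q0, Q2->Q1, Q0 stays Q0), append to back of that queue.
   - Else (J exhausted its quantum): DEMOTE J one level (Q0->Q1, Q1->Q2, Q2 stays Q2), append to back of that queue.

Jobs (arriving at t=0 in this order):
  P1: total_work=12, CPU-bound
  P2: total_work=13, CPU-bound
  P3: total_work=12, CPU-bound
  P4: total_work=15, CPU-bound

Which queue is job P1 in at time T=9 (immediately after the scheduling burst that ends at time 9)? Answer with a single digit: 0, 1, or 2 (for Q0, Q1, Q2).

Answer: 1

Derivation:
t=0-3: P1@Q0 runs 3, rem=9, quantum used, demote→Q1. Q0=[P2,P3,P4] Q1=[P1] Q2=[]
t=3-6: P2@Q0 runs 3, rem=10, quantum used, demote→Q1. Q0=[P3,P4] Q1=[P1,P2] Q2=[]
t=6-9: P3@Q0 runs 3, rem=9, quantum used, demote→Q1. Q0=[P4] Q1=[P1,P2,P3] Q2=[]
t=9-12: P4@Q0 runs 3, rem=12, quantum used, demote→Q1. Q0=[] Q1=[P1,P2,P3,P4] Q2=[]
t=12-16: P1@Q1 runs 4, rem=5, quantum used, demote→Q2. Q0=[] Q1=[P2,P3,P4] Q2=[P1]
t=16-20: P2@Q1 runs 4, rem=6, quantum used, demote→Q2. Q0=[] Q1=[P3,P4] Q2=[P1,P2]
t=20-24: P3@Q1 runs 4, rem=5, quantum used, demote→Q2. Q0=[] Q1=[P4] Q2=[P1,P2,P3]
t=24-28: P4@Q1 runs 4, rem=8, quantum used, demote→Q2. Q0=[] Q1=[] Q2=[P1,P2,P3,P4]
t=28-33: P1@Q2 runs 5, rem=0, completes. Q0=[] Q1=[] Q2=[P2,P3,P4]
t=33-39: P2@Q2 runs 6, rem=0, completes. Q0=[] Q1=[] Q2=[P3,P4]
t=39-44: P3@Q2 runs 5, rem=0, completes. Q0=[] Q1=[] Q2=[P4]
t=44-52: P4@Q2 runs 8, rem=0, completes. Q0=[] Q1=[] Q2=[]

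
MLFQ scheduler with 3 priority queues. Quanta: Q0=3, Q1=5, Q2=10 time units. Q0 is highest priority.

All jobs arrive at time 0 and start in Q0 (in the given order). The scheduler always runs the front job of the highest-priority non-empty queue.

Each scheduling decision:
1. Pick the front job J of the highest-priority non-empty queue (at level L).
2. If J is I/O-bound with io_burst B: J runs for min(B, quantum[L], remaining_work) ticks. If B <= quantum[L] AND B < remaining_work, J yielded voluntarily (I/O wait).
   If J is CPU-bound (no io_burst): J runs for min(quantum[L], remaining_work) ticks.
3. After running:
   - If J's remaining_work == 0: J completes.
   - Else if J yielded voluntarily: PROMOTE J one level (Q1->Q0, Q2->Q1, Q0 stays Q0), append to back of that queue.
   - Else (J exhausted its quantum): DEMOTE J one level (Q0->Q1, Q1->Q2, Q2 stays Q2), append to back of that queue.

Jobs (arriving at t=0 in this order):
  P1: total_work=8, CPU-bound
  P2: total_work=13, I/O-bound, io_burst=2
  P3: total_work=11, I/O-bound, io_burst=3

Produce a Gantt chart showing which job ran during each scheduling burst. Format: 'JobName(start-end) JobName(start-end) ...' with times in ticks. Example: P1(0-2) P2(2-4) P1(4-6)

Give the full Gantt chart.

t=0-3: P1@Q0 runs 3, rem=5, quantum used, demote→Q1. Q0=[P2,P3] Q1=[P1] Q2=[]
t=3-5: P2@Q0 runs 2, rem=11, I/O yield, promote→Q0. Q0=[P3,P2] Q1=[P1] Q2=[]
t=5-8: P3@Q0 runs 3, rem=8, I/O yield, promote→Q0. Q0=[P2,P3] Q1=[P1] Q2=[]
t=8-10: P2@Q0 runs 2, rem=9, I/O yield, promote→Q0. Q0=[P3,P2] Q1=[P1] Q2=[]
t=10-13: P3@Q0 runs 3, rem=5, I/O yield, promote→Q0. Q0=[P2,P3] Q1=[P1] Q2=[]
t=13-15: P2@Q0 runs 2, rem=7, I/O yield, promote→Q0. Q0=[P3,P2] Q1=[P1] Q2=[]
t=15-18: P3@Q0 runs 3, rem=2, I/O yield, promote→Q0. Q0=[P2,P3] Q1=[P1] Q2=[]
t=18-20: P2@Q0 runs 2, rem=5, I/O yield, promote→Q0. Q0=[P3,P2] Q1=[P1] Q2=[]
t=20-22: P3@Q0 runs 2, rem=0, completes. Q0=[P2] Q1=[P1] Q2=[]
t=22-24: P2@Q0 runs 2, rem=3, I/O yield, promote→Q0. Q0=[P2] Q1=[P1] Q2=[]
t=24-26: P2@Q0 runs 2, rem=1, I/O yield, promote→Q0. Q0=[P2] Q1=[P1] Q2=[]
t=26-27: P2@Q0 runs 1, rem=0, completes. Q0=[] Q1=[P1] Q2=[]
t=27-32: P1@Q1 runs 5, rem=0, completes. Q0=[] Q1=[] Q2=[]

Answer: P1(0-3) P2(3-5) P3(5-8) P2(8-10) P3(10-13) P2(13-15) P3(15-18) P2(18-20) P3(20-22) P2(22-24) P2(24-26) P2(26-27) P1(27-32)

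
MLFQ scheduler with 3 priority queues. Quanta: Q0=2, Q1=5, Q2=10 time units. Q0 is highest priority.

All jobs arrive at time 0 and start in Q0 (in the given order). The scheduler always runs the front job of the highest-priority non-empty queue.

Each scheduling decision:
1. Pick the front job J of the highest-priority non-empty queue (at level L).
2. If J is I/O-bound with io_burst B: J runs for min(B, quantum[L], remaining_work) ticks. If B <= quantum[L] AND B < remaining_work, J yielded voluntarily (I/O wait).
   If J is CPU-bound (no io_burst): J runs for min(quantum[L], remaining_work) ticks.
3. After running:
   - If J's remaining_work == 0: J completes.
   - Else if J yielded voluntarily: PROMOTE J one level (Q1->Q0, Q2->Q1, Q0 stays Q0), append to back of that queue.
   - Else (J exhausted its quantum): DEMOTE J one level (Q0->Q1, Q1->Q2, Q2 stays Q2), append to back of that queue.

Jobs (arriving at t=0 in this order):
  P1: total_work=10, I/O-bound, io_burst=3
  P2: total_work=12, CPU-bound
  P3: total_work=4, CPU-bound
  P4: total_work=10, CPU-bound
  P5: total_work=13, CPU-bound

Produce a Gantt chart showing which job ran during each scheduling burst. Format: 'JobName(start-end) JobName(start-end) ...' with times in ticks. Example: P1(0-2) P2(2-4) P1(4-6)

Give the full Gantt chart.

t=0-2: P1@Q0 runs 2, rem=8, quantum used, demote→Q1. Q0=[P2,P3,P4,P5] Q1=[P1] Q2=[]
t=2-4: P2@Q0 runs 2, rem=10, quantum used, demote→Q1. Q0=[P3,P4,P5] Q1=[P1,P2] Q2=[]
t=4-6: P3@Q0 runs 2, rem=2, quantum used, demote→Q1. Q0=[P4,P5] Q1=[P1,P2,P3] Q2=[]
t=6-8: P4@Q0 runs 2, rem=8, quantum used, demote→Q1. Q0=[P5] Q1=[P1,P2,P3,P4] Q2=[]
t=8-10: P5@Q0 runs 2, rem=11, quantum used, demote→Q1. Q0=[] Q1=[P1,P2,P3,P4,P5] Q2=[]
t=10-13: P1@Q1 runs 3, rem=5, I/O yield, promote→Q0. Q0=[P1] Q1=[P2,P3,P4,P5] Q2=[]
t=13-15: P1@Q0 runs 2, rem=3, quantum used, demote→Q1. Q0=[] Q1=[P2,P3,P4,P5,P1] Q2=[]
t=15-20: P2@Q1 runs 5, rem=5, quantum used, demote→Q2. Q0=[] Q1=[P3,P4,P5,P1] Q2=[P2]
t=20-22: P3@Q1 runs 2, rem=0, completes. Q0=[] Q1=[P4,P5,P1] Q2=[P2]
t=22-27: P4@Q1 runs 5, rem=3, quantum used, demote→Q2. Q0=[] Q1=[P5,P1] Q2=[P2,P4]
t=27-32: P5@Q1 runs 5, rem=6, quantum used, demote→Q2. Q0=[] Q1=[P1] Q2=[P2,P4,P5]
t=32-35: P1@Q1 runs 3, rem=0, completes. Q0=[] Q1=[] Q2=[P2,P4,P5]
t=35-40: P2@Q2 runs 5, rem=0, completes. Q0=[] Q1=[] Q2=[P4,P5]
t=40-43: P4@Q2 runs 3, rem=0, completes. Q0=[] Q1=[] Q2=[P5]
t=43-49: P5@Q2 runs 6, rem=0, completes. Q0=[] Q1=[] Q2=[]

Answer: P1(0-2) P2(2-4) P3(4-6) P4(6-8) P5(8-10) P1(10-13) P1(13-15) P2(15-20) P3(20-22) P4(22-27) P5(27-32) P1(32-35) P2(35-40) P4(40-43) P5(43-49)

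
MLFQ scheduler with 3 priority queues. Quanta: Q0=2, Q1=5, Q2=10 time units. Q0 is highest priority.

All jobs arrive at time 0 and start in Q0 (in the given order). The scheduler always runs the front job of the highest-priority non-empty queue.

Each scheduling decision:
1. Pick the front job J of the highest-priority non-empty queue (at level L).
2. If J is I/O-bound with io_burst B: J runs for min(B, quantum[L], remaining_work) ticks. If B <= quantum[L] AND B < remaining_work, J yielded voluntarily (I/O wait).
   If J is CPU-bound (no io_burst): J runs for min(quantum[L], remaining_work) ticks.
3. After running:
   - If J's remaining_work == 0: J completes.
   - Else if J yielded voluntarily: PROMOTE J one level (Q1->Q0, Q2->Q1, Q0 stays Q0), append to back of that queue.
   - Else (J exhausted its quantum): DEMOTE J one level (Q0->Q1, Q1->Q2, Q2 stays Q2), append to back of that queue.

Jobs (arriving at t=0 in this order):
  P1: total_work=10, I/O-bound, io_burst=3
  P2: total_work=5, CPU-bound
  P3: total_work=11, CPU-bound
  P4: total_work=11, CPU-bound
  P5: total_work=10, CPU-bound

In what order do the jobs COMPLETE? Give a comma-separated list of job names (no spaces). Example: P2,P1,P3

t=0-2: P1@Q0 runs 2, rem=8, quantum used, demote→Q1. Q0=[P2,P3,P4,P5] Q1=[P1] Q2=[]
t=2-4: P2@Q0 runs 2, rem=3, quantum used, demote→Q1. Q0=[P3,P4,P5] Q1=[P1,P2] Q2=[]
t=4-6: P3@Q0 runs 2, rem=9, quantum used, demote→Q1. Q0=[P4,P5] Q1=[P1,P2,P3] Q2=[]
t=6-8: P4@Q0 runs 2, rem=9, quantum used, demote→Q1. Q0=[P5] Q1=[P1,P2,P3,P4] Q2=[]
t=8-10: P5@Q0 runs 2, rem=8, quantum used, demote→Q1. Q0=[] Q1=[P1,P2,P3,P4,P5] Q2=[]
t=10-13: P1@Q1 runs 3, rem=5, I/O yield, promote→Q0. Q0=[P1] Q1=[P2,P3,P4,P5] Q2=[]
t=13-15: P1@Q0 runs 2, rem=3, quantum used, demote→Q1. Q0=[] Q1=[P2,P3,P4,P5,P1] Q2=[]
t=15-18: P2@Q1 runs 3, rem=0, completes. Q0=[] Q1=[P3,P4,P5,P1] Q2=[]
t=18-23: P3@Q1 runs 5, rem=4, quantum used, demote→Q2. Q0=[] Q1=[P4,P5,P1] Q2=[P3]
t=23-28: P4@Q1 runs 5, rem=4, quantum used, demote→Q2. Q0=[] Q1=[P5,P1] Q2=[P3,P4]
t=28-33: P5@Q1 runs 5, rem=3, quantum used, demote→Q2. Q0=[] Q1=[P1] Q2=[P3,P4,P5]
t=33-36: P1@Q1 runs 3, rem=0, completes. Q0=[] Q1=[] Q2=[P3,P4,P5]
t=36-40: P3@Q2 runs 4, rem=0, completes. Q0=[] Q1=[] Q2=[P4,P5]
t=40-44: P4@Q2 runs 4, rem=0, completes. Q0=[] Q1=[] Q2=[P5]
t=44-47: P5@Q2 runs 3, rem=0, completes. Q0=[] Q1=[] Q2=[]

Answer: P2,P1,P3,P4,P5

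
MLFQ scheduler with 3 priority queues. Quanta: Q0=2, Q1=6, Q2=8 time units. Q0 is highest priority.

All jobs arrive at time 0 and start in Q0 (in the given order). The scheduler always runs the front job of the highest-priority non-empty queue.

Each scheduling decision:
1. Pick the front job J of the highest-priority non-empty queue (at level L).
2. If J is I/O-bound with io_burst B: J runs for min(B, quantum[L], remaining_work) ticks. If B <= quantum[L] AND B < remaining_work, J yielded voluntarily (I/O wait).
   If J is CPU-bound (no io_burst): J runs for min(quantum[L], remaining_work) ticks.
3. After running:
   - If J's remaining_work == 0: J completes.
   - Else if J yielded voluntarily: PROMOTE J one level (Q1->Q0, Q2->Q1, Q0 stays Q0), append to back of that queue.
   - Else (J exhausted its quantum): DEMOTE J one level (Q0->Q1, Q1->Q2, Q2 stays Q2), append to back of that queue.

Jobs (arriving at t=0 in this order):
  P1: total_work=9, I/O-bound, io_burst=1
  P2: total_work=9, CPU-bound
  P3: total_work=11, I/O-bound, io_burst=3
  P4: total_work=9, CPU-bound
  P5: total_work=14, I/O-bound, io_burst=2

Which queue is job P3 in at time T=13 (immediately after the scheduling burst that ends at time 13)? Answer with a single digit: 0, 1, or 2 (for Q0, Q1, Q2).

Answer: 1

Derivation:
t=0-1: P1@Q0 runs 1, rem=8, I/O yield, promote→Q0. Q0=[P2,P3,P4,P5,P1] Q1=[] Q2=[]
t=1-3: P2@Q0 runs 2, rem=7, quantum used, demote→Q1. Q0=[P3,P4,P5,P1] Q1=[P2] Q2=[]
t=3-5: P3@Q0 runs 2, rem=9, quantum used, demote→Q1. Q0=[P4,P5,P1] Q1=[P2,P3] Q2=[]
t=5-7: P4@Q0 runs 2, rem=7, quantum used, demote→Q1. Q0=[P5,P1] Q1=[P2,P3,P4] Q2=[]
t=7-9: P5@Q0 runs 2, rem=12, I/O yield, promote→Q0. Q0=[P1,P5] Q1=[P2,P3,P4] Q2=[]
t=9-10: P1@Q0 runs 1, rem=7, I/O yield, promote→Q0. Q0=[P5,P1] Q1=[P2,P3,P4] Q2=[]
t=10-12: P5@Q0 runs 2, rem=10, I/O yield, promote→Q0. Q0=[P1,P5] Q1=[P2,P3,P4] Q2=[]
t=12-13: P1@Q0 runs 1, rem=6, I/O yield, promote→Q0. Q0=[P5,P1] Q1=[P2,P3,P4] Q2=[]
t=13-15: P5@Q0 runs 2, rem=8, I/O yield, promote→Q0. Q0=[P1,P5] Q1=[P2,P3,P4] Q2=[]
t=15-16: P1@Q0 runs 1, rem=5, I/O yield, promote→Q0. Q0=[P5,P1] Q1=[P2,P3,P4] Q2=[]
t=16-18: P5@Q0 runs 2, rem=6, I/O yield, promote→Q0. Q0=[P1,P5] Q1=[P2,P3,P4] Q2=[]
t=18-19: P1@Q0 runs 1, rem=4, I/O yield, promote→Q0. Q0=[P5,P1] Q1=[P2,P3,P4] Q2=[]
t=19-21: P5@Q0 runs 2, rem=4, I/O yield, promote→Q0. Q0=[P1,P5] Q1=[P2,P3,P4] Q2=[]
t=21-22: P1@Q0 runs 1, rem=3, I/O yield, promote→Q0. Q0=[P5,P1] Q1=[P2,P3,P4] Q2=[]
t=22-24: P5@Q0 runs 2, rem=2, I/O yield, promote→Q0. Q0=[P1,P5] Q1=[P2,P3,P4] Q2=[]
t=24-25: P1@Q0 runs 1, rem=2, I/O yield, promote→Q0. Q0=[P5,P1] Q1=[P2,P3,P4] Q2=[]
t=25-27: P5@Q0 runs 2, rem=0, completes. Q0=[P1] Q1=[P2,P3,P4] Q2=[]
t=27-28: P1@Q0 runs 1, rem=1, I/O yield, promote→Q0. Q0=[P1] Q1=[P2,P3,P4] Q2=[]
t=28-29: P1@Q0 runs 1, rem=0, completes. Q0=[] Q1=[P2,P3,P4] Q2=[]
t=29-35: P2@Q1 runs 6, rem=1, quantum used, demote→Q2. Q0=[] Q1=[P3,P4] Q2=[P2]
t=35-38: P3@Q1 runs 3, rem=6, I/O yield, promote→Q0. Q0=[P3] Q1=[P4] Q2=[P2]
t=38-40: P3@Q0 runs 2, rem=4, quantum used, demote→Q1. Q0=[] Q1=[P4,P3] Q2=[P2]
t=40-46: P4@Q1 runs 6, rem=1, quantum used, demote→Q2. Q0=[] Q1=[P3] Q2=[P2,P4]
t=46-49: P3@Q1 runs 3, rem=1, I/O yield, promote→Q0. Q0=[P3] Q1=[] Q2=[P2,P4]
t=49-50: P3@Q0 runs 1, rem=0, completes. Q0=[] Q1=[] Q2=[P2,P4]
t=50-51: P2@Q2 runs 1, rem=0, completes. Q0=[] Q1=[] Q2=[P4]
t=51-52: P4@Q2 runs 1, rem=0, completes. Q0=[] Q1=[] Q2=[]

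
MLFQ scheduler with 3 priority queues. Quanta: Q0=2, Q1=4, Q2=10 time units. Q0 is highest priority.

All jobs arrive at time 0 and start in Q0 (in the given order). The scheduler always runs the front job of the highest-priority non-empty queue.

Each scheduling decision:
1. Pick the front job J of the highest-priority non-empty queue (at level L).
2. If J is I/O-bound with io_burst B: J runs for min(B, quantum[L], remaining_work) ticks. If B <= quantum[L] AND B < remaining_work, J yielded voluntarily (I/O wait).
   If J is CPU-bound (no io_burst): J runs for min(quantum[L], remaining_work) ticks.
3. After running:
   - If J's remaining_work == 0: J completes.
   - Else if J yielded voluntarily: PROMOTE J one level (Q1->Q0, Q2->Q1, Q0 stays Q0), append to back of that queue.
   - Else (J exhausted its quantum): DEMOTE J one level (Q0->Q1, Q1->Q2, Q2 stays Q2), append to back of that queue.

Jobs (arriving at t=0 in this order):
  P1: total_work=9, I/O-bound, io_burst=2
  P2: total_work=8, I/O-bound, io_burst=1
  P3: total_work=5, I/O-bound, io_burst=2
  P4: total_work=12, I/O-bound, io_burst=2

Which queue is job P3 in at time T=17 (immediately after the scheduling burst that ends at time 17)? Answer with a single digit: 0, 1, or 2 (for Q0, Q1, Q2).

Answer: 0

Derivation:
t=0-2: P1@Q0 runs 2, rem=7, I/O yield, promote→Q0. Q0=[P2,P3,P4,P1] Q1=[] Q2=[]
t=2-3: P2@Q0 runs 1, rem=7, I/O yield, promote→Q0. Q0=[P3,P4,P1,P2] Q1=[] Q2=[]
t=3-5: P3@Q0 runs 2, rem=3, I/O yield, promote→Q0. Q0=[P4,P1,P2,P3] Q1=[] Q2=[]
t=5-7: P4@Q0 runs 2, rem=10, I/O yield, promote→Q0. Q0=[P1,P2,P3,P4] Q1=[] Q2=[]
t=7-9: P1@Q0 runs 2, rem=5, I/O yield, promote→Q0. Q0=[P2,P3,P4,P1] Q1=[] Q2=[]
t=9-10: P2@Q0 runs 1, rem=6, I/O yield, promote→Q0. Q0=[P3,P4,P1,P2] Q1=[] Q2=[]
t=10-12: P3@Q0 runs 2, rem=1, I/O yield, promote→Q0. Q0=[P4,P1,P2,P3] Q1=[] Q2=[]
t=12-14: P4@Q0 runs 2, rem=8, I/O yield, promote→Q0. Q0=[P1,P2,P3,P4] Q1=[] Q2=[]
t=14-16: P1@Q0 runs 2, rem=3, I/O yield, promote→Q0. Q0=[P2,P3,P4,P1] Q1=[] Q2=[]
t=16-17: P2@Q0 runs 1, rem=5, I/O yield, promote→Q0. Q0=[P3,P4,P1,P2] Q1=[] Q2=[]
t=17-18: P3@Q0 runs 1, rem=0, completes. Q0=[P4,P1,P2] Q1=[] Q2=[]
t=18-20: P4@Q0 runs 2, rem=6, I/O yield, promote→Q0. Q0=[P1,P2,P4] Q1=[] Q2=[]
t=20-22: P1@Q0 runs 2, rem=1, I/O yield, promote→Q0. Q0=[P2,P4,P1] Q1=[] Q2=[]
t=22-23: P2@Q0 runs 1, rem=4, I/O yield, promote→Q0. Q0=[P4,P1,P2] Q1=[] Q2=[]
t=23-25: P4@Q0 runs 2, rem=4, I/O yield, promote→Q0. Q0=[P1,P2,P4] Q1=[] Q2=[]
t=25-26: P1@Q0 runs 1, rem=0, completes. Q0=[P2,P4] Q1=[] Q2=[]
t=26-27: P2@Q0 runs 1, rem=3, I/O yield, promote→Q0. Q0=[P4,P2] Q1=[] Q2=[]
t=27-29: P4@Q0 runs 2, rem=2, I/O yield, promote→Q0. Q0=[P2,P4] Q1=[] Q2=[]
t=29-30: P2@Q0 runs 1, rem=2, I/O yield, promote→Q0. Q0=[P4,P2] Q1=[] Q2=[]
t=30-32: P4@Q0 runs 2, rem=0, completes. Q0=[P2] Q1=[] Q2=[]
t=32-33: P2@Q0 runs 1, rem=1, I/O yield, promote→Q0. Q0=[P2] Q1=[] Q2=[]
t=33-34: P2@Q0 runs 1, rem=0, completes. Q0=[] Q1=[] Q2=[]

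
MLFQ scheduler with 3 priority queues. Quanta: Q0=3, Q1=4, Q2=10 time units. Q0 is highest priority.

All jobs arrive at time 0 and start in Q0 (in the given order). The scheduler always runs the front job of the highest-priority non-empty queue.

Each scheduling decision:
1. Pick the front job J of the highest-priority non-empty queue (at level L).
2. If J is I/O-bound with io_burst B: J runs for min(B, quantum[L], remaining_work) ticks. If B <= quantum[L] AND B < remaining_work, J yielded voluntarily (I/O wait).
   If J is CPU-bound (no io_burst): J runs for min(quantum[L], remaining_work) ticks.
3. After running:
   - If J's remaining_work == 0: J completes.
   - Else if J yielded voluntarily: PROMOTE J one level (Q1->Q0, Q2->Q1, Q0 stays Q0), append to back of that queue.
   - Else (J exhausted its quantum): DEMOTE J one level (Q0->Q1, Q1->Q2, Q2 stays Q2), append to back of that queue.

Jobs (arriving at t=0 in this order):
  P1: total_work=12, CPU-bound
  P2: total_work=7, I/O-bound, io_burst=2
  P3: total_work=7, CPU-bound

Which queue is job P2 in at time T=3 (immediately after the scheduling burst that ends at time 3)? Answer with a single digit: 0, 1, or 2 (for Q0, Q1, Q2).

t=0-3: P1@Q0 runs 3, rem=9, quantum used, demote→Q1. Q0=[P2,P3] Q1=[P1] Q2=[]
t=3-5: P2@Q0 runs 2, rem=5, I/O yield, promote→Q0. Q0=[P3,P2] Q1=[P1] Q2=[]
t=5-8: P3@Q0 runs 3, rem=4, quantum used, demote→Q1. Q0=[P2] Q1=[P1,P3] Q2=[]
t=8-10: P2@Q0 runs 2, rem=3, I/O yield, promote→Q0. Q0=[P2] Q1=[P1,P3] Q2=[]
t=10-12: P2@Q0 runs 2, rem=1, I/O yield, promote→Q0. Q0=[P2] Q1=[P1,P3] Q2=[]
t=12-13: P2@Q0 runs 1, rem=0, completes. Q0=[] Q1=[P1,P3] Q2=[]
t=13-17: P1@Q1 runs 4, rem=5, quantum used, demote→Q2. Q0=[] Q1=[P3] Q2=[P1]
t=17-21: P3@Q1 runs 4, rem=0, completes. Q0=[] Q1=[] Q2=[P1]
t=21-26: P1@Q2 runs 5, rem=0, completes. Q0=[] Q1=[] Q2=[]

Answer: 0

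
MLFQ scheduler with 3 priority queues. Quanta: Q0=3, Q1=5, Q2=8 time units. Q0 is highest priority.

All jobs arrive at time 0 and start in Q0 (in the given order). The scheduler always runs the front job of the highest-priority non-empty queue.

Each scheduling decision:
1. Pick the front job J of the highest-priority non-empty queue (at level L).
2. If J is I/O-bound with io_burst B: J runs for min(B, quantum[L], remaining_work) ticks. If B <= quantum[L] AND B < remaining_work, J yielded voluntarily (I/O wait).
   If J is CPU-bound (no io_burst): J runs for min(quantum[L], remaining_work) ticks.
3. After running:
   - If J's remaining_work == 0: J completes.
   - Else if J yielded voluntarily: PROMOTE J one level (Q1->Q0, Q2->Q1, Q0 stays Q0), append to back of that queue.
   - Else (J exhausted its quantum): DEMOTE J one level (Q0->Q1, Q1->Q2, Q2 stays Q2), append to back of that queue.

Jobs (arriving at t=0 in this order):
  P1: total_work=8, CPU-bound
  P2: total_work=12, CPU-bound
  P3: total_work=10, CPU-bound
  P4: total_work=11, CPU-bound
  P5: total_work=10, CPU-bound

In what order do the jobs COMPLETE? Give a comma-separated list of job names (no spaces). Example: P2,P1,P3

t=0-3: P1@Q0 runs 3, rem=5, quantum used, demote→Q1. Q0=[P2,P3,P4,P5] Q1=[P1] Q2=[]
t=3-6: P2@Q0 runs 3, rem=9, quantum used, demote→Q1. Q0=[P3,P4,P5] Q1=[P1,P2] Q2=[]
t=6-9: P3@Q0 runs 3, rem=7, quantum used, demote→Q1. Q0=[P4,P5] Q1=[P1,P2,P3] Q2=[]
t=9-12: P4@Q0 runs 3, rem=8, quantum used, demote→Q1. Q0=[P5] Q1=[P1,P2,P3,P4] Q2=[]
t=12-15: P5@Q0 runs 3, rem=7, quantum used, demote→Q1. Q0=[] Q1=[P1,P2,P3,P4,P5] Q2=[]
t=15-20: P1@Q1 runs 5, rem=0, completes. Q0=[] Q1=[P2,P3,P4,P5] Q2=[]
t=20-25: P2@Q1 runs 5, rem=4, quantum used, demote→Q2. Q0=[] Q1=[P3,P4,P5] Q2=[P2]
t=25-30: P3@Q1 runs 5, rem=2, quantum used, demote→Q2. Q0=[] Q1=[P4,P5] Q2=[P2,P3]
t=30-35: P4@Q1 runs 5, rem=3, quantum used, demote→Q2. Q0=[] Q1=[P5] Q2=[P2,P3,P4]
t=35-40: P5@Q1 runs 5, rem=2, quantum used, demote→Q2. Q0=[] Q1=[] Q2=[P2,P3,P4,P5]
t=40-44: P2@Q2 runs 4, rem=0, completes. Q0=[] Q1=[] Q2=[P3,P4,P5]
t=44-46: P3@Q2 runs 2, rem=0, completes. Q0=[] Q1=[] Q2=[P4,P5]
t=46-49: P4@Q2 runs 3, rem=0, completes. Q0=[] Q1=[] Q2=[P5]
t=49-51: P5@Q2 runs 2, rem=0, completes. Q0=[] Q1=[] Q2=[]

Answer: P1,P2,P3,P4,P5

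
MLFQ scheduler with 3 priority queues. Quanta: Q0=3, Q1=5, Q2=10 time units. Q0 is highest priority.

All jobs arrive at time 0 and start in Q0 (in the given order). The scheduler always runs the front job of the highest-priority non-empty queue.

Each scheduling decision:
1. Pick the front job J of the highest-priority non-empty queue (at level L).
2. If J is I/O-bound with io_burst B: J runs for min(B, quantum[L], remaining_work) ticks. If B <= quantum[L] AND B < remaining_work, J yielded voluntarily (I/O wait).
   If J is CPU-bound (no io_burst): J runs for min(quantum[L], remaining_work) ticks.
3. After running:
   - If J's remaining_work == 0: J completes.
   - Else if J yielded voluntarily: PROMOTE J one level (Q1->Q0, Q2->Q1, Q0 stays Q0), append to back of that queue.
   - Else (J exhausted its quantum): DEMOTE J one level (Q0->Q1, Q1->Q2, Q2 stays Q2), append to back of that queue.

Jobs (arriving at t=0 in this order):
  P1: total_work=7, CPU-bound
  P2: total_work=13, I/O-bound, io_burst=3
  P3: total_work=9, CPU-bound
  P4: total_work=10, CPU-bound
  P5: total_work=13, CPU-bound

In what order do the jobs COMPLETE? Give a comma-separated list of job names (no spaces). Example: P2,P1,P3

t=0-3: P1@Q0 runs 3, rem=4, quantum used, demote→Q1. Q0=[P2,P3,P4,P5] Q1=[P1] Q2=[]
t=3-6: P2@Q0 runs 3, rem=10, I/O yield, promote→Q0. Q0=[P3,P4,P5,P2] Q1=[P1] Q2=[]
t=6-9: P3@Q0 runs 3, rem=6, quantum used, demote→Q1. Q0=[P4,P5,P2] Q1=[P1,P3] Q2=[]
t=9-12: P4@Q0 runs 3, rem=7, quantum used, demote→Q1. Q0=[P5,P2] Q1=[P1,P3,P4] Q2=[]
t=12-15: P5@Q0 runs 3, rem=10, quantum used, demote→Q1. Q0=[P2] Q1=[P1,P3,P4,P5] Q2=[]
t=15-18: P2@Q0 runs 3, rem=7, I/O yield, promote→Q0. Q0=[P2] Q1=[P1,P3,P4,P5] Q2=[]
t=18-21: P2@Q0 runs 3, rem=4, I/O yield, promote→Q0. Q0=[P2] Q1=[P1,P3,P4,P5] Q2=[]
t=21-24: P2@Q0 runs 3, rem=1, I/O yield, promote→Q0. Q0=[P2] Q1=[P1,P3,P4,P5] Q2=[]
t=24-25: P2@Q0 runs 1, rem=0, completes. Q0=[] Q1=[P1,P3,P4,P5] Q2=[]
t=25-29: P1@Q1 runs 4, rem=0, completes. Q0=[] Q1=[P3,P4,P5] Q2=[]
t=29-34: P3@Q1 runs 5, rem=1, quantum used, demote→Q2. Q0=[] Q1=[P4,P5] Q2=[P3]
t=34-39: P4@Q1 runs 5, rem=2, quantum used, demote→Q2. Q0=[] Q1=[P5] Q2=[P3,P4]
t=39-44: P5@Q1 runs 5, rem=5, quantum used, demote→Q2. Q0=[] Q1=[] Q2=[P3,P4,P5]
t=44-45: P3@Q2 runs 1, rem=0, completes. Q0=[] Q1=[] Q2=[P4,P5]
t=45-47: P4@Q2 runs 2, rem=0, completes. Q0=[] Q1=[] Q2=[P5]
t=47-52: P5@Q2 runs 5, rem=0, completes. Q0=[] Q1=[] Q2=[]

Answer: P2,P1,P3,P4,P5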